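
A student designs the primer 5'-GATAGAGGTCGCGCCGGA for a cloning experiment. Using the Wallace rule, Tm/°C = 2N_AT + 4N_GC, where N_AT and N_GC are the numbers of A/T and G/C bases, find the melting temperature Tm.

60°C

Scanning the sequence gives T=2, G=8, C=4, A=4.
So N_AT = 6 and N_GC = 12.
Tm = 4·12 + 2·6 = 48 + 12 = 60°C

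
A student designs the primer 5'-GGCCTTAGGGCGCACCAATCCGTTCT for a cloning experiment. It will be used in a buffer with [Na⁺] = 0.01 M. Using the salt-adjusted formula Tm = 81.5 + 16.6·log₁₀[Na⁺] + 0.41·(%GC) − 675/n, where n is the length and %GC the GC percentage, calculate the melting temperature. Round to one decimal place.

Length n = 26. G=7, T=6, C=9, A=4
G+C = 16, so %GC = 16/26 × 100 = 61.538%
Salt term: 16.6 × (-2) = -33.2
GC term: 0.41 × 61.538 = 25.231; length term: −675/26 = −25.962
Tm = 81.5 + (-33.2) + 25.231 − 25.962 = 47.569 → 47.6°C

47.6°C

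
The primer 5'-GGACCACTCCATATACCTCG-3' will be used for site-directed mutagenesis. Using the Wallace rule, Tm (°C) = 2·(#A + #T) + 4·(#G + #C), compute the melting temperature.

62°C

Scanning the sequence gives G=3, T=4, C=8, A=5.
AT pairs contribute 9, GC pairs contribute 11.
Tm = 2×9 + 4×11 = 62°C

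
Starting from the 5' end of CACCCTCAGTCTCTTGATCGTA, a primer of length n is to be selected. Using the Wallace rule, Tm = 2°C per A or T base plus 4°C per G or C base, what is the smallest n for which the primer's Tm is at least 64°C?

First 20 bases: CACCCTCAGTCTCTTGATCG → Tm = 62°C (< 64°C)
First 21 bases: CACCCTCAGTCTCTTGATCGT → Tm = 64°C (≥ 64°C)
Since every base adds ≥2°C, Tm only increases with n, so the threshold is first crossed at n = 21.

n = 21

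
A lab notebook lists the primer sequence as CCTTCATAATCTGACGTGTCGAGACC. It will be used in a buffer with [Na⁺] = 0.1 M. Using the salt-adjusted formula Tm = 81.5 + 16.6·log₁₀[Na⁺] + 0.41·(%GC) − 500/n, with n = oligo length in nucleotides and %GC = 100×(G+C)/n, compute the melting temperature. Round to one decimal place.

Length n = 26. Base counts: G=5, C=8, T=7, A=6
G+C = 13, so %GC = 13/26 × 100 = 50%
Salt term: 16.6 × (-1) = -16.6
GC term: 0.41 × 50 = 20.5; length term: −500/26 = −19.231
Tm = 81.5 + (-16.6) + 20.5 − 19.231 = 66.169 → 66.2°C

66.2°C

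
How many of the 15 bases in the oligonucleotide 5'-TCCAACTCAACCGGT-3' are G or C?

Counting bases: C=6, G=2, A=4, T=3
G+C = 2 + 6 = 8

8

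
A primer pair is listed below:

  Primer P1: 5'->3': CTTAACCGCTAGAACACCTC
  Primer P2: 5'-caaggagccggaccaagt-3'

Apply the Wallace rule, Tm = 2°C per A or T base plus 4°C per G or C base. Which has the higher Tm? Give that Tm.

Primer P1: A+T=10, G+C=10 → Tm = 2(10)+4(10) = 60°C
Primer P2: A+T=7, G+C=11 → Tm = 2(7)+4(11) = 58°C
60°C vs 58°C → primer P1 is higher.

Primer P1, 60°C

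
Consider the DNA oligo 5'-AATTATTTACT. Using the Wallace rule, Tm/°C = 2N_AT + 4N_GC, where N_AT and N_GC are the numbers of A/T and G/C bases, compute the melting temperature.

Base counts: C=1, G=0, T=6, A=4
AT pairs contribute 10, GC pairs contribute 1.
Tm = 2(10) + 4(1) = 20 + 4 = 24°C

24°C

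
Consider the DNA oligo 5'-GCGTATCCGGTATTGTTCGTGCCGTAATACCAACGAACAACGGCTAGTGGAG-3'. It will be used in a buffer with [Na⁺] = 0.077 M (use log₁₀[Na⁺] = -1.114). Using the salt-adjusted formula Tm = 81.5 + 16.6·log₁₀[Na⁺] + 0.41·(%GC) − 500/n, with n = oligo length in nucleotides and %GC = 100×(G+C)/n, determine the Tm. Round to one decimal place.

Length n = 52. Base counts: T=12, C=12, G=15, A=13
G+C = 27, so %GC = 27/52 × 100 = 51.923%
Salt term: 16.6 × (-1.114) = -18.492
GC term: 0.41 × 51.923 = 21.288; length term: −500/52 = −9.615
Tm = 81.5 + (-18.492) + 21.288 − 9.615 = 74.681 → 74.7°C

74.7°C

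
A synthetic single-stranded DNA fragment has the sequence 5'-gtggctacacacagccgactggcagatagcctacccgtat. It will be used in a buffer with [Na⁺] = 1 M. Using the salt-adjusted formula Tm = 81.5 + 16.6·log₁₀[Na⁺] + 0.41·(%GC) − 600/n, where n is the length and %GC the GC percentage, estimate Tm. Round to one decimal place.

Length n = 40. Scanning the sequence gives A=10, G=10, C=13, T=7.
G+C = 23, so %GC = 23/40 × 100 = 57.5%
Salt term: 16.6 × (0) = 0
GC term: 0.41 × 57.5 = 23.575; length term: −600/40 = −15
Tm = 81.5 + (0) + 23.575 − 15 = 90.075 → 90.1°C

90.1°C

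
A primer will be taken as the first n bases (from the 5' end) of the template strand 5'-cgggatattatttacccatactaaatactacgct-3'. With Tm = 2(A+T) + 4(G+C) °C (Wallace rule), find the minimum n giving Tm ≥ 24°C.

n = 8

First 7 bases: CGGGATA → Tm = 22°C (< 24°C)
First 8 bases: CGGGATAT → Tm = 24°C (≥ 24°C)
Each additional base adds 2°C (A/T) or 4°C (G/C), so Tm is non-decreasing in n; n = 8 is the first length to reach 24°C.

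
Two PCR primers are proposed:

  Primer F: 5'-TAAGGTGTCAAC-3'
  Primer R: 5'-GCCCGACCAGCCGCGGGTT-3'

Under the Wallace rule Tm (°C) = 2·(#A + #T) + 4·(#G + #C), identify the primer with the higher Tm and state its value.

Primer F: A+T=7, G+C=5 → Tm = 2(7)+4(5) = 34°C
Primer R: A+T=4, G+C=15 → Tm = 2(4)+4(15) = 68°C
34°C vs 68°C → primer R is higher.

Primer R, 68°C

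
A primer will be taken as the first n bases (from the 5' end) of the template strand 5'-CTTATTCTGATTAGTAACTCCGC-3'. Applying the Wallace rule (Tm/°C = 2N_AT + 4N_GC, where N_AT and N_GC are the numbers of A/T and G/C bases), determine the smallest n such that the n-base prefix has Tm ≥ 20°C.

First 7 bases: CTTATTC → Tm = 18°C (< 20°C)
First 8 bases: CTTATTCT → Tm = 20°C (≥ 20°C)
Since every base adds ≥2°C, Tm only increases with n, so the threshold is first crossed at n = 8.

n = 8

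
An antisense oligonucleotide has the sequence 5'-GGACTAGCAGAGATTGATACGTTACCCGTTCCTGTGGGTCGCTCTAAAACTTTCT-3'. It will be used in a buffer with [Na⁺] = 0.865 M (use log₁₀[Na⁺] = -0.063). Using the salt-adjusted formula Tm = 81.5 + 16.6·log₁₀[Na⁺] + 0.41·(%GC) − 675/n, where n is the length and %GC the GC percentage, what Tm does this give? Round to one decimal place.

Length n = 55. Base counts: T=17, A=12, C=13, G=13
G+C = 26, so %GC = 26/55 × 100 = 47.273%
Salt term: 16.6 × (-0.063) = -1.046
GC term: 0.41 × 47.273 = 19.382; length term: −675/55 = −12.273
Tm = 81.5 + (-1.046) + 19.382 − 12.273 = 87.563 → 87.6°C

87.6°C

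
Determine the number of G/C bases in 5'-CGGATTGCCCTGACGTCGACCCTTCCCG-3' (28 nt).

19

Counting bases: G=7, A=3, C=12, T=6
G+C = 7 + 12 = 19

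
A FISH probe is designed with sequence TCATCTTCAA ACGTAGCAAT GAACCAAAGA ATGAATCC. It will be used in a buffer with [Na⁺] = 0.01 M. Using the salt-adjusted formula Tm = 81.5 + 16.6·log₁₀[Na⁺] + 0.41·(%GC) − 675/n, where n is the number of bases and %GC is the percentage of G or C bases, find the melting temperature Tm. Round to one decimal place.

Length n = 38. T=8, G=5, A=16, C=9
G+C = 14, so %GC = 14/38 × 100 = 36.842%
Salt term: 16.6 × (-2) = -33.2
GC term: 0.41 × 36.842 = 15.105; length term: −675/38 = −17.763
Tm = 81.5 + (-33.2) + 15.105 − 17.763 = 45.642 → 45.6°C

45.6°C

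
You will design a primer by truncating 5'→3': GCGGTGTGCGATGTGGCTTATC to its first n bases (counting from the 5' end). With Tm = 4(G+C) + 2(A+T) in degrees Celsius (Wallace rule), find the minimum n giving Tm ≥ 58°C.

First 16 bases: GCGGTGTGCGATGTGG → Tm = 54°C (< 58°C)
First 17 bases: GCGGTGTGCGATGTGGC → Tm = 58°C (≥ 58°C)
Since every base adds ≥2°C, Tm only increases with n, so the threshold is first crossed at n = 17.

n = 17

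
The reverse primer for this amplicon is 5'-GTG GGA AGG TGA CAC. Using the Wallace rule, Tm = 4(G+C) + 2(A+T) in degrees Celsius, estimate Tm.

48°C

Scanning the sequence gives G=7, A=4, T=2, C=2.
A+T = 6, G+C = 9
Tm = 2×6 + 4×9 = 48°C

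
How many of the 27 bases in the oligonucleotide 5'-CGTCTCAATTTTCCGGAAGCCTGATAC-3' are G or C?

13

Counting bases: C=8, G=5, A=6, T=8
G+C = 5 + 8 = 13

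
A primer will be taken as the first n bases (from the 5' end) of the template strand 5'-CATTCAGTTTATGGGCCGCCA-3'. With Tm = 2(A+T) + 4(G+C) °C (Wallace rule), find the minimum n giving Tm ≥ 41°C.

First 14 bases: CATTCAGTTTATGG → Tm = 38°C (< 41°C)
First 15 bases: CATTCAGTTTATGGG → Tm = 42°C (≥ 41°C)
Each additional base adds 2°C (A/T) or 4°C (G/C), so Tm is non-decreasing in n; n = 15 is the first length to reach 41°C.

n = 15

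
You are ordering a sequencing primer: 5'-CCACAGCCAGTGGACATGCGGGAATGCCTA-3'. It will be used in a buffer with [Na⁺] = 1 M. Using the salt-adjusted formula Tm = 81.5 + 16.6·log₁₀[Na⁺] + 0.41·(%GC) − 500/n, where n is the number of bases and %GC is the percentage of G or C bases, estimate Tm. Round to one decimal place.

89.4°C

Length n = 30. Scanning the sequence gives C=9, G=9, T=4, A=8.
G+C = 18, so %GC = 18/30 × 100 = 60%
Salt term: 16.6 × (0) = 0
GC term: 0.41 × 60 = 24.6; length term: −500/30 = −16.667
Tm = 81.5 + (0) + 24.6 − 16.667 = 89.433 → 89.4°C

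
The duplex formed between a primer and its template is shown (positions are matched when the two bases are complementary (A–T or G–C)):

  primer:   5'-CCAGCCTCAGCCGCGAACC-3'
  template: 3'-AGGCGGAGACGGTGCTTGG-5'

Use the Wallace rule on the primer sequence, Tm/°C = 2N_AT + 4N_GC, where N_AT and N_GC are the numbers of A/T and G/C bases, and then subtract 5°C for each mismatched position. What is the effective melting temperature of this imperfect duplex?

46°C

Primer base counts: A=4, T=1, G=4, C=10 → A+T=5, G+C=14
Perfect-match Tm = 2(5) + 4(14) = 10 + 56 = 66°C
Mismatches (positions where the bases are not complementary): 4 (at positions 1, 3, 9, 13)
Effective Tm = 66 − 4×5 = 66 − 20 = 46°C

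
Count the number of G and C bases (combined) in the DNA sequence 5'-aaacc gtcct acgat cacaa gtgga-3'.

Scanning the sequence gives T=4, G=5, A=9, C=7.
G+C = 5 + 7 = 12

12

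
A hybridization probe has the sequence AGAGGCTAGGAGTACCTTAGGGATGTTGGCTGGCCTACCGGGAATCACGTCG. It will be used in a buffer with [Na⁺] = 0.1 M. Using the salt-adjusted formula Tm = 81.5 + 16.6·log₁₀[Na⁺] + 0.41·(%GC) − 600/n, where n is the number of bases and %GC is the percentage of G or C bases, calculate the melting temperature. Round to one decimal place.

Length n = 52. Scanning the sequence gives A=11, G=19, T=11, C=11.
G+C = 30, so %GC = 30/52 × 100 = 57.692%
Salt term: 16.6 × (-1) = -16.6
GC term: 0.41 × 57.692 = 23.654; length term: −600/52 = −11.538
Tm = 81.5 + (-16.6) + 23.654 − 11.538 = 77.016 → 77.0°C

77.0°C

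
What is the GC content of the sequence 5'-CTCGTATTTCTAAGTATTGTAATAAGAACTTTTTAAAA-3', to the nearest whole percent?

C=4, G=4, T=16, A=14
G+C = 4 + 4 = 8 out of 38 bases
%GC = 8/38 × 100 = 21.05% ≈ 21%

21%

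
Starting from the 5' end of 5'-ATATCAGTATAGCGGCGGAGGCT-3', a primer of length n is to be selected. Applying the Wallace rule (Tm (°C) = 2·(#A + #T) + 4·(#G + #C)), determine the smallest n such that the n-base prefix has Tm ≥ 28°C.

First 11 bases: ATATCAGTATA → Tm = 26°C (< 28°C)
First 12 bases: ATATCAGTATAG → Tm = 30°C (≥ 28°C)
Each additional base adds 2°C (A/T) or 4°C (G/C), so Tm is non-decreasing in n; n = 12 is the first length to reach 28°C.

n = 12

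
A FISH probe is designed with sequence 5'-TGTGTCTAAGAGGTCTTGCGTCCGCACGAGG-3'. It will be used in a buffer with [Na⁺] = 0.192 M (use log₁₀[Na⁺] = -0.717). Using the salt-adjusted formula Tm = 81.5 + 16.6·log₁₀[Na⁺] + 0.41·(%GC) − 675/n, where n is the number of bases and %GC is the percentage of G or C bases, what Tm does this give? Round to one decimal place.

Length n = 31. Counting bases: G=11, A=5, T=8, C=7
G+C = 18, so %GC = 18/31 × 100 = 58.065%
Salt term: 16.6 × (-0.717) = -11.902
GC term: 0.41 × 58.065 = 23.807; length term: −675/31 = −21.774
Tm = 81.5 + (-11.902) + 23.807 − 21.774 = 71.631 → 71.6°C

71.6°C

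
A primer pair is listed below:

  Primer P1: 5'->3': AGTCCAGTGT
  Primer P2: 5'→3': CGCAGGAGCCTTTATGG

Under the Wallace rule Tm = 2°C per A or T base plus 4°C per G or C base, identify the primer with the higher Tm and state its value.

Primer P2, 54°C

Primer P1: A+T=5, G+C=5 → Tm = 2(5)+4(5) = 30°C
Primer P2: A+T=7, G+C=10 → Tm = 2(7)+4(10) = 54°C
30°C vs 54°C → primer P2 is higher.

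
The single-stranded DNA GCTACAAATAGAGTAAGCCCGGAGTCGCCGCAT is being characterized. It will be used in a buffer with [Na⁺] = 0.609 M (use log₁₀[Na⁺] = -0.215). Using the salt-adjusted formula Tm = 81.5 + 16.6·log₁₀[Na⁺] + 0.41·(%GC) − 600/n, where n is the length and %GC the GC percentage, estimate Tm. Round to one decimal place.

Length n = 33. Scanning the sequence gives G=9, A=10, T=5, C=9.
G+C = 18, so %GC = 18/33 × 100 = 54.545%
Salt term: 16.6 × (-0.215) = -3.569
GC term: 0.41 × 54.545 = 22.363; length term: −600/33 = −18.182
Tm = 81.5 + (-3.569) + 22.363 − 18.182 = 82.112 → 82.1°C

82.1°C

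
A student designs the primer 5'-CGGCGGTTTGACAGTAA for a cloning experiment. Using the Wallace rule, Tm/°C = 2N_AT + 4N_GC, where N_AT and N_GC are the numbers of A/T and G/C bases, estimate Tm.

52°C

Counting bases: A=4, G=6, C=3, T=4
AT pairs contribute 8, GC pairs contribute 9.
Tm = 2×8 + 4×9 = 52°C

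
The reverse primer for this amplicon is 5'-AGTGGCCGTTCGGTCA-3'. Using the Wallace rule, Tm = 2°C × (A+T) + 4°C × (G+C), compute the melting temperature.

52°C

Counting bases: C=4, G=6, T=4, A=2
AT pairs contribute 6, GC pairs contribute 10.
Tm = 2(6) + 4(10) = 12 + 40 = 52°C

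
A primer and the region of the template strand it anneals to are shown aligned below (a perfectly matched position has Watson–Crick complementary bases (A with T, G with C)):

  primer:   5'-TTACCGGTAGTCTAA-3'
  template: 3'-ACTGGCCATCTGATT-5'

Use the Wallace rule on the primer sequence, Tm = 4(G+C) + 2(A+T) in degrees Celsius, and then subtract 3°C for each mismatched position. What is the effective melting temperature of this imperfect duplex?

36°C

Primer base counts: A=4, T=5, G=3, C=3 → A+T=9, G+C=6
Perfect-match Tm = 2(9) + 4(6) = 18 + 24 = 42°C
Mismatches (positions where the bases are not complementary): 2 (at positions 2, 11)
Effective Tm = 42 − 2×3 = 42 − 6 = 36°C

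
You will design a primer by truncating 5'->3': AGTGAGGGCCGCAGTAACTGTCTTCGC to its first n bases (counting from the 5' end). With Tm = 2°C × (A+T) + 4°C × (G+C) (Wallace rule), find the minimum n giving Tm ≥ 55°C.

n = 18

First 17 bases: AGTGAGGGCCGCAGTAA → Tm = 54°C (< 55°C)
First 18 bases: AGTGAGGGCCGCAGTAAC → Tm = 58°C (≥ 55°C)
Since every base adds ≥2°C, Tm only increases with n, so the threshold is first crossed at n = 18.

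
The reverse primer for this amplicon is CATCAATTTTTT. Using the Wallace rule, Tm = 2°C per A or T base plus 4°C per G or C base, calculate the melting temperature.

28°C

Scanning the sequence gives G=0, A=3, T=7, C=2.
So N_AT = 10 and N_GC = 2.
Tm = 2×10 + 4×2 = 28°C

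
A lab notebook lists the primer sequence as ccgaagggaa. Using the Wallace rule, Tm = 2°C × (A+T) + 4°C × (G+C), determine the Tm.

Scanning the sequence gives A=4, C=2, G=4, T=0.
AT pairs contribute 4, GC pairs contribute 6.
Tm = 2(4) + 4(6) = 8 + 24 = 32°C

32°C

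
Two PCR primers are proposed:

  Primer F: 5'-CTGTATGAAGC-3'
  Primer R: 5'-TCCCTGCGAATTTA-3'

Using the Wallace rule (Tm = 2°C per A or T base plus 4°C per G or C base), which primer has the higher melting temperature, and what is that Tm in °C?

Primer R, 40°C

Primer F: A+T=6, G+C=5 → Tm = 2(6)+4(5) = 32°C
Primer R: A+T=8, G+C=6 → Tm = 2(8)+4(6) = 40°C
32°C vs 40°C → primer R is higher.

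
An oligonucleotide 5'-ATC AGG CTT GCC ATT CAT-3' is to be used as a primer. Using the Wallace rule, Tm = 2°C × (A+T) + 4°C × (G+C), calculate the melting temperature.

52°C

Base counts: T=6, G=3, A=4, C=5
So N_AT = 10 and N_GC = 8.
Tm = 2×10 + 4×8 = 52°C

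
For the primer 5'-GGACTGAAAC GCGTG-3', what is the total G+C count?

Base counts: T=2, G=6, A=4, C=3
Total G or C: 6 + 3 = 9

9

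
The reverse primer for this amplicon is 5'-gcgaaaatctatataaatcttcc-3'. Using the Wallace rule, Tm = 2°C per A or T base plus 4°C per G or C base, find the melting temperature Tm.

60°C

Counting bases: C=5, G=2, A=9, T=7
A+T = 16, G+C = 7
Tm = 2(16) + 4(7) = 32 + 28 = 60°C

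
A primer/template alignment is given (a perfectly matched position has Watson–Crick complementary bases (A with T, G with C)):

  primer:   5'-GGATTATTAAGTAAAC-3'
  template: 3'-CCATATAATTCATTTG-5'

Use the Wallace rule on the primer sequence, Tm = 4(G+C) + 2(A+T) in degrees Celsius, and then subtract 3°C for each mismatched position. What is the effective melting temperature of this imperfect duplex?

Primer base counts: A=7, T=5, G=3, C=1 → A+T=12, G+C=4
Perfect-match Tm = 2(12) + 4(4) = 24 + 16 = 40°C
Mismatches (positions where the bases are not complementary): 2 (at positions 3, 4)
Effective Tm = 40 − 2×3 = 40 − 6 = 34°C

34°C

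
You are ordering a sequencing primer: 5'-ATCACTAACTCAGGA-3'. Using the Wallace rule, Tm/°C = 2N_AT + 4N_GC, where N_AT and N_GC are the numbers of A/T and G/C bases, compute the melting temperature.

42°C

Base counts: T=3, C=4, A=6, G=2
So N_AT = 9 and N_GC = 6.
Tm = 2×9 + 4×6 = 42°C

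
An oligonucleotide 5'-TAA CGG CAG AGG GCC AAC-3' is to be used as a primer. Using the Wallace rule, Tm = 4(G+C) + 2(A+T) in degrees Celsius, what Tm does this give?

58°C

Counting bases: C=5, G=6, A=6, T=1
AT pairs contribute 7, GC pairs contribute 11.
Tm = 2(7) + 4(11) = 14 + 44 = 58°C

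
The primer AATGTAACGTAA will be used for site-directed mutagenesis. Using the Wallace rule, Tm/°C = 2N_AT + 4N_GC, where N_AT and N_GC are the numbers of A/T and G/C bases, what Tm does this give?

A=6, C=1, G=2, T=3
A+T = 9, G+C = 3
Tm = 4·3 + 2·9 = 12 + 18 = 30°C

30°C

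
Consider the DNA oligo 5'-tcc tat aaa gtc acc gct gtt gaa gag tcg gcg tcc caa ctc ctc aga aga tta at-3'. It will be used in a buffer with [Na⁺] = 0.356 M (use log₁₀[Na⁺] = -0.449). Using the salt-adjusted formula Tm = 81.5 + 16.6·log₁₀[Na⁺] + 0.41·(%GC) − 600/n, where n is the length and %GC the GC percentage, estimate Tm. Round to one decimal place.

82.4°C

Length n = 56. Scanning the sequence gives G=11, A=16, T=14, C=15.
G+C = 26, so %GC = 26/56 × 100 = 46.429%
Salt term: 16.6 × (-0.449) = -7.453
GC term: 0.41 × 46.429 = 19.036; length term: −600/56 = −10.714
Tm = 81.5 + (-7.453) + 19.036 − 10.714 = 82.369 → 82.4°C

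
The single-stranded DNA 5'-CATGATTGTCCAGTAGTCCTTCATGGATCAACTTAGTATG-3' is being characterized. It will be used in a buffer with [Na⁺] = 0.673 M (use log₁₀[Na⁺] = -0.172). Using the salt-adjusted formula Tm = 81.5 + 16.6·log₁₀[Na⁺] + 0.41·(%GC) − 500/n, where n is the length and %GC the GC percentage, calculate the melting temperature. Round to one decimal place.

82.5°C

Length n = 40. C=8, G=8, A=10, T=14
G+C = 16, so %GC = 16/40 × 100 = 40%
Salt term: 16.6 × (-0.172) = -2.855
GC term: 0.41 × 40 = 16.4; length term: −500/40 = −12.5
Tm = 81.5 + (-2.855) + 16.4 − 12.5 = 82.545 → 82.5°C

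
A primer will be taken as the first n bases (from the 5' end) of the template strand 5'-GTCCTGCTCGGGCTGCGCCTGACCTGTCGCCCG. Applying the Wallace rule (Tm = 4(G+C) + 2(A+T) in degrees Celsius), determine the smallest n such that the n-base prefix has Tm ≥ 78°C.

First 22 bases: GTCCTGCTCGGGCTGCGCCTGA → Tm = 76°C (< 78°C)
First 23 bases: GTCCTGCTCGGGCTGCGCCTGAC → Tm = 80°C (≥ 78°C)
Each additional base adds 2°C (A/T) or 4°C (G/C), so Tm is non-decreasing in n; n = 23 is the first length to reach 78°C.

n = 23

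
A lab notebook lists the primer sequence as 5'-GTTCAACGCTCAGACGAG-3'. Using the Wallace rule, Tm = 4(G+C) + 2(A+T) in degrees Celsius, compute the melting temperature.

G=5, C=5, T=3, A=5
So N_AT = 8 and N_GC = 10.
Tm = 4·10 + 2·8 = 40 + 16 = 56°C

56°C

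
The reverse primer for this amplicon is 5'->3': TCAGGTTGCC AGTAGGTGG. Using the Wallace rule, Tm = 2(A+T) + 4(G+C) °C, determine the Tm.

60°C

Counting bases: T=5, A=3, C=3, G=8
So N_AT = 8 and N_GC = 11.
Tm = 4·11 + 2·8 = 44 + 16 = 60°C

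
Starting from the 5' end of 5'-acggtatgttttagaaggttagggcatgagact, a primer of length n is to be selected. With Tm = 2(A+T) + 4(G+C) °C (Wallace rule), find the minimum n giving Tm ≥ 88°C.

First 30 bases: ACGGTATGTTTTAGAAGGTTAGGGCATGAG → Tm = 86°C (< 88°C)
First 31 bases: ACGGTATGTTTTAGAAGGTTAGGGCATGAGA → Tm = 88°C (≥ 88°C)
Each additional base adds 2°C (A/T) or 4°C (G/C), so Tm is non-decreasing in n; n = 31 is the first length to reach 88°C.

n = 31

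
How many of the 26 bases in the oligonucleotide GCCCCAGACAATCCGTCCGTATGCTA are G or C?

Scanning the sequence gives C=10, A=6, T=5, G=5.
G+C = 5 + 10 = 15

15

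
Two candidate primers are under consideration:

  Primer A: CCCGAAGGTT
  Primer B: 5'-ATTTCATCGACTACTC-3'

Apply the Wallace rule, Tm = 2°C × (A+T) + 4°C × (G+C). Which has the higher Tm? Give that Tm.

Primer A: A+T=4, G+C=6 → Tm = 2(4)+4(6) = 32°C
Primer B: A+T=10, G+C=6 → Tm = 2(10)+4(6) = 44°C
32°C vs 44°C → primer B is higher.

Primer B, 44°C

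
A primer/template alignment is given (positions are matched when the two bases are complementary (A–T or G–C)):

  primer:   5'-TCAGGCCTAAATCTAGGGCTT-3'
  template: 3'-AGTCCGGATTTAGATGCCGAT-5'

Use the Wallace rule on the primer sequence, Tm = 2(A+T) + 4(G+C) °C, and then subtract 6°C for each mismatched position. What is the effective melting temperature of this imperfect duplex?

Primer base counts: A=5, T=6, G=5, C=5 → A+T=11, G+C=10
Perfect-match Tm = 2(11) + 4(10) = 22 + 40 = 62°C
Mismatches (positions where the bases are not complementary): 2 (at positions 16, 21)
Effective Tm = 62 − 2×6 = 62 − 12 = 50°C

50°C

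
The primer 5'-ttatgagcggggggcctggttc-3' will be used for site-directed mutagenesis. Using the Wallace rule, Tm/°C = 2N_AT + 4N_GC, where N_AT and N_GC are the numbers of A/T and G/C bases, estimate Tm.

Scanning the sequence gives G=10, A=2, C=4, T=6.
So N_AT = 8 and N_GC = 14.
Tm = 4·14 + 2·8 = 56 + 16 = 72°C

72°C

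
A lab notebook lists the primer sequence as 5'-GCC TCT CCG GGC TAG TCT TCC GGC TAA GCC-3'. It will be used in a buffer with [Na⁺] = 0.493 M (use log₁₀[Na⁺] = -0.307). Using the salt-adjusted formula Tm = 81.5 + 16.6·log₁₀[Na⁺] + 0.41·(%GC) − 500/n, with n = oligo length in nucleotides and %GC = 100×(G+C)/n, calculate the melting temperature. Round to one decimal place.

87.1°C

Length n = 30. T=7, C=12, A=3, G=8
G+C = 20, so %GC = 20/30 × 100 = 66.667%
Salt term: 16.6 × (-0.307) = -5.096
GC term: 0.41 × 66.667 = 27.333; length term: −500/30 = −16.667
Tm = 81.5 + (-5.096) + 27.333 − 16.667 = 87.07 → 87.1°C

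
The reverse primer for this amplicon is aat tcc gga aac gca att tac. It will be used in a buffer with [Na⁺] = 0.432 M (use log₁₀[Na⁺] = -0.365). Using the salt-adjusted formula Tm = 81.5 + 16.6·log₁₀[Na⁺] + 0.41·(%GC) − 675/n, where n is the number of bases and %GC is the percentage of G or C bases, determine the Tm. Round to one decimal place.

Length n = 21. A=8, C=5, G=3, T=5
G+C = 8, so %GC = 8/21 × 100 = 38.095%
Salt term: 16.6 × (-0.365) = -6.059
GC term: 0.41 × 38.095 = 15.619; length term: −675/21 = −32.143
Tm = 81.5 + (-6.059) + 15.619 − 32.143 = 58.917 → 58.9°C

58.9°C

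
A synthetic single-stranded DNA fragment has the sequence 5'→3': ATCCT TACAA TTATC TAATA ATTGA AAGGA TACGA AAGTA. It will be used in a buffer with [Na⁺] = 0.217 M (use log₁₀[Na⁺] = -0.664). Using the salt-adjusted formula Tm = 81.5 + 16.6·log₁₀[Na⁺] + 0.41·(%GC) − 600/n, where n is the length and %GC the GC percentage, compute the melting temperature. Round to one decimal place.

65.7°C

Length n = 40. Base counts: A=18, C=5, G=5, T=12
G+C = 10, so %GC = 10/40 × 100 = 25%
Salt term: 16.6 × (-0.664) = -11.022
GC term: 0.41 × 25 = 10.25; length term: −600/40 = −15
Tm = 81.5 + (-11.022) + 10.25 − 15 = 65.728 → 65.7°C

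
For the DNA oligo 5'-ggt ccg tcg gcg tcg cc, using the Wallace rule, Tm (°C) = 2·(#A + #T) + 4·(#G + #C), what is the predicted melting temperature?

62°C

Scanning the sequence gives C=7, G=7, A=0, T=3.
So N_AT = 3 and N_GC = 14.
Tm = 2(3) + 4(14) = 6 + 56 = 62°C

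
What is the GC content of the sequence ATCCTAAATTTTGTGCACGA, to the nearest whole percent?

Scanning the sequence gives A=6, C=4, T=7, G=3.
G+C = 3 + 4 = 7 out of 20 bases
%GC = 7/20 × 100 = 35% ≈ 35%

35%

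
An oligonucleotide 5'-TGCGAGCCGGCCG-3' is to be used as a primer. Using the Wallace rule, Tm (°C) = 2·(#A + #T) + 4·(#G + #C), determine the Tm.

48°C

A=1, G=6, T=1, C=5
A+T = 2, G+C = 11
Tm = 2×2 + 4×11 = 48°C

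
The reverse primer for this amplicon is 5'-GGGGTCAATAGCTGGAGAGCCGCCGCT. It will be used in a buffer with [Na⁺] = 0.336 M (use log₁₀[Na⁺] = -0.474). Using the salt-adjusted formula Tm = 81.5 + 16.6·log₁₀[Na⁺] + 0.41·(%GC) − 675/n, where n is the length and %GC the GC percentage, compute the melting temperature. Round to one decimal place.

76.0°C

Length n = 27. Scanning the sequence gives T=4, G=11, C=7, A=5.
G+C = 18, so %GC = 18/27 × 100 = 66.667%
Salt term: 16.6 × (-0.474) = -7.868
GC term: 0.41 × 66.667 = 27.333; length term: −675/27 = −25
Tm = 81.5 + (-7.868) + 27.333 − 25 = 75.965 → 76.0°C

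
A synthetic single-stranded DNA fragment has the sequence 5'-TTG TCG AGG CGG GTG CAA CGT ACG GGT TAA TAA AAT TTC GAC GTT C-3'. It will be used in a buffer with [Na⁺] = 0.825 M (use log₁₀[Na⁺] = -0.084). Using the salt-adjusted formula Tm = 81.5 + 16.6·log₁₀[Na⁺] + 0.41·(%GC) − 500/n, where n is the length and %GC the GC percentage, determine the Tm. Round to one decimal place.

Length n = 46. Counting bases: A=11, T=13, C=8, G=14
G+C = 22, so %GC = 22/46 × 100 = 47.826%
Salt term: 16.6 × (-0.084) = -1.394
GC term: 0.41 × 47.826 = 19.609; length term: −500/46 = −10.87
Tm = 81.5 + (-1.394) + 19.609 − 10.87 = 88.845 → 88.8°C

88.8°C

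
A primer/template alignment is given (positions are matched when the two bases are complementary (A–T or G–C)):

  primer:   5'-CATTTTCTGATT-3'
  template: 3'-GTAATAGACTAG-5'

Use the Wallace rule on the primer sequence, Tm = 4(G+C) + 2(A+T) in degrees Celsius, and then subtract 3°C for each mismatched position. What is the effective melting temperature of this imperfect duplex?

Primer base counts: A=2, T=7, G=1, C=2 → A+T=9, G+C=3
Perfect-match Tm = 2(9) + 4(3) = 18 + 12 = 30°C
Mismatches (positions where the bases are not complementary): 2 (at positions 5, 12)
Effective Tm = 30 − 2×3 = 30 − 6 = 24°C

24°C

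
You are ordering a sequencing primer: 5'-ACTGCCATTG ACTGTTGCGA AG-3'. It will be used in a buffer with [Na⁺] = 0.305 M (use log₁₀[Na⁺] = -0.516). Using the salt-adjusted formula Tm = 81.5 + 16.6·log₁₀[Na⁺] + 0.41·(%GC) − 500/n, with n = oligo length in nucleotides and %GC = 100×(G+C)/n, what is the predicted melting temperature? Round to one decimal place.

Length n = 22. T=6, A=5, G=6, C=5
G+C = 11, so %GC = 11/22 × 100 = 50%
Salt term: 16.6 × (-0.516) = -8.566
GC term: 0.41 × 50 = 20.5; length term: −500/22 = −22.727
Tm = 81.5 + (-8.566) + 20.5 − 22.727 = 70.707 → 70.7°C

70.7°C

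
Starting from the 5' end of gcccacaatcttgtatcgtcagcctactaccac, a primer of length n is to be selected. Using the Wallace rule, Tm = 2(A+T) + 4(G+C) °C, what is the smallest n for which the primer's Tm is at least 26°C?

First 7 bases: GCCCACA → Tm = 24°C (< 26°C)
First 8 bases: GCCCACAA → Tm = 26°C (≥ 26°C)
Since every base adds ≥2°C, Tm only increases with n, so the threshold is first crossed at n = 8.

n = 8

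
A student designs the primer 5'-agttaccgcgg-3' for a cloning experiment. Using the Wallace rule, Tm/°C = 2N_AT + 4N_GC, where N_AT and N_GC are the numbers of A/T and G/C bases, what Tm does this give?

Base counts: T=2, A=2, C=3, G=4
So N_AT = 4 and N_GC = 7.
Tm = 4·7 + 2·4 = 28 + 8 = 36°C

36°C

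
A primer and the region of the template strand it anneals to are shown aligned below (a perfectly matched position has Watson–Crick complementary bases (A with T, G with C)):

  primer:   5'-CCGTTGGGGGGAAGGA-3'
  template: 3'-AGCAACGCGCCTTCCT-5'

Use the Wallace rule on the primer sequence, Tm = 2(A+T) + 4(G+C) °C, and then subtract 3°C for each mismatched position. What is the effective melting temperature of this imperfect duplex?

Primer base counts: A=3, T=2, G=9, C=2 → A+T=5, G+C=11
Perfect-match Tm = 2(5) + 4(11) = 10 + 44 = 54°C
Mismatches (positions where the bases are not complementary): 3 (at positions 1, 7, 9)
Effective Tm = 54 − 3×3 = 54 − 9 = 45°C

45°C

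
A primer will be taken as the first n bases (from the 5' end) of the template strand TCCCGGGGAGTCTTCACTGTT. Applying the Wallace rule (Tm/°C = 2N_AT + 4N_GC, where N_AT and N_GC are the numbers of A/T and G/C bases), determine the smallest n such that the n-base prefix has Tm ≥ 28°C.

First 7 bases: TCCCGGG → Tm = 26°C (< 28°C)
First 8 bases: TCCCGGGG → Tm = 30°C (≥ 28°C)
Since every base adds ≥2°C, Tm only increases with n, so the threshold is first crossed at n = 8.

n = 8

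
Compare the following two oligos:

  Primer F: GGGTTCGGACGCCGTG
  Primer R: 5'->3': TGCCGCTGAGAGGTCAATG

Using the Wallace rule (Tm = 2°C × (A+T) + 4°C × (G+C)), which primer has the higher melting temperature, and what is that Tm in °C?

Primer F: A+T=4, G+C=12 → Tm = 2(4)+4(12) = 56°C
Primer R: A+T=8, G+C=11 → Tm = 2(8)+4(11) = 60°C
56°C vs 60°C → primer R is higher.

Primer R, 60°C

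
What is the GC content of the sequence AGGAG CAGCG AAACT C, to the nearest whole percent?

56%

Base counts: A=6, G=5, C=4, T=1
G+C = 5 + 4 = 9 out of 16 bases
%GC = 9/16 × 100 = 56.25% ≈ 56%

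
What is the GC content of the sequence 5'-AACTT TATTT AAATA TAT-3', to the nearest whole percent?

Counting bases: A=8, G=0, C=1, T=9
G+C = 0 + 1 = 1 out of 18 bases
%GC = 1/18 × 100 = 5.556% ≈ 6%

6%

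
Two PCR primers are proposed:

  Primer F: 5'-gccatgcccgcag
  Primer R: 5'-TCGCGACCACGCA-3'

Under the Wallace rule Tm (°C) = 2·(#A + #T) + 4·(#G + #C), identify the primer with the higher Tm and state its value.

Primer F: A+T=3, G+C=10 → Tm = 2(3)+4(10) = 46°C
Primer R: A+T=4, G+C=9 → Tm = 2(4)+4(9) = 44°C
46°C vs 44°C → primer F is higher.

Primer F, 46°C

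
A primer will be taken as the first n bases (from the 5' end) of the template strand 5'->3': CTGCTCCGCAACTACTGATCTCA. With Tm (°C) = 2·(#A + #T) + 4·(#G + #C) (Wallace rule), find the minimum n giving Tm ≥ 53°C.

n = 17

First 16 bases: CTGCTCCGCAACTACT → Tm = 50°C (< 53°C)
First 17 bases: CTGCTCCGCAACTACTG → Tm = 54°C (≥ 53°C)
Since every base adds ≥2°C, Tm only increases with n, so the threshold is first crossed at n = 17.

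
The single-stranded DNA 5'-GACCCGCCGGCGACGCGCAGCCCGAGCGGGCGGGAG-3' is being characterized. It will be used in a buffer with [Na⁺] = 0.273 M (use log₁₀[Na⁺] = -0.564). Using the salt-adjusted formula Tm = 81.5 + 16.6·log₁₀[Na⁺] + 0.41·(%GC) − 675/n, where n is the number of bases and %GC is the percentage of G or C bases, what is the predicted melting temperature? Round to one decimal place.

88.7°C

Length n = 36. C=14, T=0, G=17, A=5
G+C = 31, so %GC = 31/36 × 100 = 86.111%
Salt term: 16.6 × (-0.564) = -9.362
GC term: 0.41 × 86.111 = 35.306; length term: −675/36 = −18.75
Tm = 81.5 + (-9.362) + 35.306 − 18.75 = 88.694 → 88.7°C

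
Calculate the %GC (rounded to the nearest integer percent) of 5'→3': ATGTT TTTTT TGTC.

21%

Base counts: G=2, A=1, T=10, C=1
G+C = 2 + 1 = 3 out of 14 bases
%GC = 3/14 × 100 = 21.43% ≈ 21%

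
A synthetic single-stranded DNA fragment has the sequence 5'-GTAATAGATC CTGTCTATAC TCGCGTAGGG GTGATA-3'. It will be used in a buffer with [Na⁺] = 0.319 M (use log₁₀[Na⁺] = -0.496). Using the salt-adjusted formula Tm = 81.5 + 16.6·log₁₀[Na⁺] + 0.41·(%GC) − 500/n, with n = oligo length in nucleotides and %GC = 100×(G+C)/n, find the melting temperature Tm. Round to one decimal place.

Length n = 36. Counting bases: C=6, T=11, A=9, G=10
G+C = 16, so %GC = 16/36 × 100 = 44.444%
Salt term: 16.6 × (-0.496) = -8.234
GC term: 0.41 × 44.444 = 18.222; length term: −500/36 = −13.889
Tm = 81.5 + (-8.234) + 18.222 − 13.889 = 77.599 → 77.6°C

77.6°C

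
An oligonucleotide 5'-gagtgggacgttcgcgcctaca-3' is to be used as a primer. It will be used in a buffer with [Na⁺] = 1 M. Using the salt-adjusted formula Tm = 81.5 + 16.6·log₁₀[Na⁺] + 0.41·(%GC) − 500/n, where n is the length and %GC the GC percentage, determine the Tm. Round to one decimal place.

84.9°C

Length n = 22. A=4, C=6, G=8, T=4
G+C = 14, so %GC = 14/22 × 100 = 63.636%
Salt term: 16.6 × (0) = 0
GC term: 0.41 × 63.636 = 26.091; length term: −500/22 = −22.727
Tm = 81.5 + (0) + 26.091 − 22.727 = 84.864 → 84.9°C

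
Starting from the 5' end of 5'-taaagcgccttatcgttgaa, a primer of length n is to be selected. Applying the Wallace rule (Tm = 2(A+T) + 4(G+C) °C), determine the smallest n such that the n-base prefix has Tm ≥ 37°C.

First 13 bases: TAAAGCGCCTTAT → Tm = 36°C (< 37°C)
First 14 bases: TAAAGCGCCTTATC → Tm = 40°C (≥ 37°C)
Each additional base adds 2°C (A/T) or 4°C (G/C), so Tm is non-decreasing in n; n = 14 is the first length to reach 37°C.

n = 14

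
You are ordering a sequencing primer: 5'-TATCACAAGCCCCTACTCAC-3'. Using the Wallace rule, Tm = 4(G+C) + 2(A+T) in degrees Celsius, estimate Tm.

Base counts: G=1, A=6, T=4, C=9
So N_AT = 10 and N_GC = 10.
Tm = 4·10 + 2·10 = 40 + 20 = 60°C

60°C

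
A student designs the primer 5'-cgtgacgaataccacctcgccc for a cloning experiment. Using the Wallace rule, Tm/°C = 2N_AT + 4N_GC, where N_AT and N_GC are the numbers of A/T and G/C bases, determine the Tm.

Base counts: T=3, C=10, A=5, G=4
AT pairs contribute 8, GC pairs contribute 14.
Tm = 2×8 + 4×14 = 72°C

72°C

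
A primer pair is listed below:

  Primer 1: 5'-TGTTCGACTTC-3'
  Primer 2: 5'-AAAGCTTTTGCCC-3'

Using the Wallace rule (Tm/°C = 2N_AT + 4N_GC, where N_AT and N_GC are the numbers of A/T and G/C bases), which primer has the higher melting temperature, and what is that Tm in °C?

Primer 2, 38°C

Primer 1: A+T=6, G+C=5 → Tm = 2(6)+4(5) = 32°C
Primer 2: A+T=7, G+C=6 → Tm = 2(7)+4(6) = 38°C
32°C vs 38°C → primer 2 is higher.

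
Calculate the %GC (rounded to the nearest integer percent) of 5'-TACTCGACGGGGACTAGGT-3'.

58%

Scanning the sequence gives T=4, G=7, C=4, A=4.
G+C = 7 + 4 = 11 out of 19 bases
%GC = 11/19 × 100 = 57.89% ≈ 58%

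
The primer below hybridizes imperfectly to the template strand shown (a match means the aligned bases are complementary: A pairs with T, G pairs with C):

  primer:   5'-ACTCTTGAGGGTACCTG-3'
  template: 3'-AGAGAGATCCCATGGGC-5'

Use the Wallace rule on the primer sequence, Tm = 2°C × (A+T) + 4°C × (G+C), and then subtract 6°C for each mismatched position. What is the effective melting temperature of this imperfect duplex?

Primer base counts: A=3, T=5, G=5, C=4 → A+T=8, G+C=9
Perfect-match Tm = 2(8) + 4(9) = 16 + 36 = 52°C
Mismatches (positions where the bases are not complementary): 4 (at positions 1, 6, 7, 16)
Effective Tm = 52 − 4×6 = 52 − 24 = 28°C

28°C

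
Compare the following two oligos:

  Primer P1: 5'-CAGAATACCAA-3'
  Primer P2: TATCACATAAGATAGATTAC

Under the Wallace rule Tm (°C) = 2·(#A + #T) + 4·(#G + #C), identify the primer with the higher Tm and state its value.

Primer P1: A+T=7, G+C=4 → Tm = 2(7)+4(4) = 30°C
Primer P2: A+T=15, G+C=5 → Tm = 2(15)+4(5) = 50°C
30°C vs 50°C → primer P2 is higher.

Primer P2, 50°C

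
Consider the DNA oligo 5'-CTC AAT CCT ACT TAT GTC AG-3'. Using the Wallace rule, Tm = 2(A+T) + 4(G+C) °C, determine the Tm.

Base counts: T=7, A=5, G=2, C=6
A+T = 12, G+C = 8
Tm = 4·8 + 2·12 = 32 + 24 = 56°C

56°C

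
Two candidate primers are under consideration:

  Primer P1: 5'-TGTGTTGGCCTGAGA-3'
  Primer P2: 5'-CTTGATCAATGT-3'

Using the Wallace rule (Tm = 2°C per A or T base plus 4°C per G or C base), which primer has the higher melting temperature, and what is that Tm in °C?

Primer P1: A+T=7, G+C=8 → Tm = 2(7)+4(8) = 46°C
Primer P2: A+T=8, G+C=4 → Tm = 2(8)+4(4) = 32°C
46°C vs 32°C → primer P1 is higher.

Primer P1, 46°C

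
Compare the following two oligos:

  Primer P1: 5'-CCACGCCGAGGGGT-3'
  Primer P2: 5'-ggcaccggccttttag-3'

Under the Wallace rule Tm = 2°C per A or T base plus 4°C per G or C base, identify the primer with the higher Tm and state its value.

Primer P2, 52°C

Primer P1: A+T=3, G+C=11 → Tm = 2(3)+4(11) = 50°C
Primer P2: A+T=6, G+C=10 → Tm = 2(6)+4(10) = 52°C
50°C vs 52°C → primer P2 is higher.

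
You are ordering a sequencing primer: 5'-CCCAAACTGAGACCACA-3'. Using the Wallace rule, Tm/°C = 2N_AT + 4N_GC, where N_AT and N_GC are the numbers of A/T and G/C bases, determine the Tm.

Scanning the sequence gives G=2, A=7, T=1, C=7.
So N_AT = 8 and N_GC = 9.
Tm = 2×8 + 4×9 = 52°C

52°C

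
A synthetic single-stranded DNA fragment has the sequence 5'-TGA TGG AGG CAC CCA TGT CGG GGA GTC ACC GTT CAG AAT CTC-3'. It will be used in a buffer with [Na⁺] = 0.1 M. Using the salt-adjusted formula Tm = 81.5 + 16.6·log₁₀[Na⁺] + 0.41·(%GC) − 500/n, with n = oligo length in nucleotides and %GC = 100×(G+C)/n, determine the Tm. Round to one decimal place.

76.4°C

Length n = 42. Base counts: G=13, C=11, T=9, A=9
G+C = 24, so %GC = 24/42 × 100 = 57.143%
Salt term: 16.6 × (-1) = -16.6
GC term: 0.41 × 57.143 = 23.429; length term: −500/42 = −11.905
Tm = 81.5 + (-16.6) + 23.429 − 11.905 = 76.424 → 76.4°C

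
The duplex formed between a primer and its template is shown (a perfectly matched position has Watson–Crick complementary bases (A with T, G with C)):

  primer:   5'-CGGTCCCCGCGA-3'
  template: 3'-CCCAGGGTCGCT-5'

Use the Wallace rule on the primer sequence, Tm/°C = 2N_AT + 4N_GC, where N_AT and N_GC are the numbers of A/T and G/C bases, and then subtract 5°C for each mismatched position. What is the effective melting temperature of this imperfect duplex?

34°C

Primer base counts: A=1, T=1, G=4, C=6 → A+T=2, G+C=10
Perfect-match Tm = 2(2) + 4(10) = 4 + 40 = 44°C
Mismatches (positions where the bases are not complementary): 2 (at positions 1, 8)
Effective Tm = 44 − 2×5 = 44 − 10 = 34°C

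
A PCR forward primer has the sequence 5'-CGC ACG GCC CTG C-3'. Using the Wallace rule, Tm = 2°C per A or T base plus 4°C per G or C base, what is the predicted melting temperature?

Base counts: G=4, C=7, A=1, T=1
A+T = 2, G+C = 11
Tm = 2×2 + 4×11 = 48°C

48°C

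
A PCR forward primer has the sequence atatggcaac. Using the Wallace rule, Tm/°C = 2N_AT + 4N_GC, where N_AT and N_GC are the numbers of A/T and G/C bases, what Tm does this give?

Scanning the sequence gives G=2, A=4, C=2, T=2.
So N_AT = 6 and N_GC = 4.
Tm = 2(6) + 4(4) = 12 + 16 = 28°C

28°C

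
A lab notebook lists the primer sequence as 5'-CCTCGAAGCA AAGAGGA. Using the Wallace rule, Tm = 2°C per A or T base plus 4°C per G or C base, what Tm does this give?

Counting bases: C=4, A=7, T=1, G=5
So N_AT = 8 and N_GC = 9.
Tm = 4·9 + 2·8 = 36 + 16 = 52°C

52°C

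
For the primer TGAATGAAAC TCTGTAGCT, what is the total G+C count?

A=6, C=3, T=6, G=4
Total G or C: 4 + 3 = 7

7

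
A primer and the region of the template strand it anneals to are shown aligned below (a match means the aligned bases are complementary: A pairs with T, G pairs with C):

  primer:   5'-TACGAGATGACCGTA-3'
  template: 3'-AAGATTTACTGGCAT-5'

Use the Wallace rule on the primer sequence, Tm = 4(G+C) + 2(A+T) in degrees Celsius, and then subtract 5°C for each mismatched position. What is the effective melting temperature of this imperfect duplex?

Primer base counts: A=5, T=3, G=4, C=3 → A+T=8, G+C=7
Perfect-match Tm = 2(8) + 4(7) = 16 + 28 = 44°C
Mismatches (positions where the bases are not complementary): 3 (at positions 2, 4, 6)
Effective Tm = 44 − 3×5 = 44 − 15 = 29°C

29°C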